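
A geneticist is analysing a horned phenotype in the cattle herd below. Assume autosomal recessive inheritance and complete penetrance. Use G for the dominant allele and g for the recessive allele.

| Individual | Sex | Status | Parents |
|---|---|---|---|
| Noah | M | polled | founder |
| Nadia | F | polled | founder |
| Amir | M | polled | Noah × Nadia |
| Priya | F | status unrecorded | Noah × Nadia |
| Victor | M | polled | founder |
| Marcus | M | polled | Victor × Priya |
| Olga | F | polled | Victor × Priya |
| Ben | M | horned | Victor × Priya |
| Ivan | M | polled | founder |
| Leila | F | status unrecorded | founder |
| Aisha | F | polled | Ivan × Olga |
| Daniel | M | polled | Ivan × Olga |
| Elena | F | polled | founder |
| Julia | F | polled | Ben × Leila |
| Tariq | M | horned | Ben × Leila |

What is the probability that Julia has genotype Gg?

Julia is polled so carries G and received g from Ben (gg), so Julia is Gg, giving P(Gg) = 1.

1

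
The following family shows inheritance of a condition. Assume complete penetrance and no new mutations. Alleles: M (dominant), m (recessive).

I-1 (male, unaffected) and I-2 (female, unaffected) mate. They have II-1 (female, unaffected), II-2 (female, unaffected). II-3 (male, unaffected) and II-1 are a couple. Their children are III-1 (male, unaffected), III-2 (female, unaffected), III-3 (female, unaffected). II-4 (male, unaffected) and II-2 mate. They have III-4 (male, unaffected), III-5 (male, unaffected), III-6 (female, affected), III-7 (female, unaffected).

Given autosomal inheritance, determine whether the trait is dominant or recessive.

recessive

II-4 and II-2 are both unaffected yet have an affected child III-6. Under dominance, an affected child requires at least one affected parent, so the trait cannot be dominant.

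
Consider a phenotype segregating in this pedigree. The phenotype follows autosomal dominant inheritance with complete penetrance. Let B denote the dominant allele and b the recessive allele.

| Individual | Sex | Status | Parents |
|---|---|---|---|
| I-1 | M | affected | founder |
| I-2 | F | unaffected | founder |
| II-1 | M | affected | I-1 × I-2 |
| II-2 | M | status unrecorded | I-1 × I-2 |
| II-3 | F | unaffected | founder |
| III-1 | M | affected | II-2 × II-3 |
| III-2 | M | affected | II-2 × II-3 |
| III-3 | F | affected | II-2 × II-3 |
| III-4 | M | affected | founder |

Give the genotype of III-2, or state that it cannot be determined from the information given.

Bb

From phenotype alone, III-2 is BB or Bb.
III-2 is affected so carries B and received b from II-3 (bb), so III-2 is Bb.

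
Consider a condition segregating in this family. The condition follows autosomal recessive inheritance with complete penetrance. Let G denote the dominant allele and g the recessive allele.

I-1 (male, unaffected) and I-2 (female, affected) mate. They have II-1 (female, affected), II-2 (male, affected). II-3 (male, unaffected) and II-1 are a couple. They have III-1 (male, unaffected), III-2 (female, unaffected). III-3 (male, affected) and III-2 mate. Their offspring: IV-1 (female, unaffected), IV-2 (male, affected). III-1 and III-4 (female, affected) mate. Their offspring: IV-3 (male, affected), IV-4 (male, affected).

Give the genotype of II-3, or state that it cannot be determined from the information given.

II-3's phenotype allows GG or Gg, and no parent or child forces a single allele at both positions; consistent genotype assignments exist with II-3 as GG or Gg.

cannot be determined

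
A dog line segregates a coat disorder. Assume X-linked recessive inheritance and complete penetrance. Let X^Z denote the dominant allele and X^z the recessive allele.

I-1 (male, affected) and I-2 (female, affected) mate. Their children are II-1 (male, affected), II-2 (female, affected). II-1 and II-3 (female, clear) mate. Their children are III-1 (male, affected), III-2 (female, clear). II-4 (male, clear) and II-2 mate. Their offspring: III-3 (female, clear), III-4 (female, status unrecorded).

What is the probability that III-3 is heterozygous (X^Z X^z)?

1

III-3 is clear so carries Z and received z from II-2 (X^z X^z), so III-3 is X^Z X^z, giving P(X^Z X^z) = 1.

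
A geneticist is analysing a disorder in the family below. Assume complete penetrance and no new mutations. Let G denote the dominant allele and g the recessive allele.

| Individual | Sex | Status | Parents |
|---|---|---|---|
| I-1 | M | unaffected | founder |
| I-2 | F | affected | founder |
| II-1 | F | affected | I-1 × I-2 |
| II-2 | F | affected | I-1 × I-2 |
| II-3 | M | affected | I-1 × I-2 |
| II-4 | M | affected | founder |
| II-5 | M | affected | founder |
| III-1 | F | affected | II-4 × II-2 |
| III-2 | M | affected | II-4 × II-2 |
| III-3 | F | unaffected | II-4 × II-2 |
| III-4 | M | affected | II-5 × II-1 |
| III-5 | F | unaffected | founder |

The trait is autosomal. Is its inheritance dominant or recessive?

dominant

II-4 and II-2 are both affected yet have an unaffected child III-3. Under a recessive model two affected parents are homozygous and every child would be affected, so the trait cannot be recessive.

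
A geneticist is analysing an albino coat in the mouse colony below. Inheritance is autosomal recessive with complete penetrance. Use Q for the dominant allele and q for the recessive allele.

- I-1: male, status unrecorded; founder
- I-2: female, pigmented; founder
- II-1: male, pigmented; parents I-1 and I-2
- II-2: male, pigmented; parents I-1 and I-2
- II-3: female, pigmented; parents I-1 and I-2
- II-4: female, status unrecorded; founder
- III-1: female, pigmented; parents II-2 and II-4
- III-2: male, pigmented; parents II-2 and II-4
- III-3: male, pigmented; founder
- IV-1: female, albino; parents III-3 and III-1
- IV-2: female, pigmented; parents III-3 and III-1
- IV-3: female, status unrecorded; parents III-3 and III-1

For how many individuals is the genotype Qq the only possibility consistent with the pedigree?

Obligate heterozygotes: III-1 is pigmented so carries Q and passed q to IV-1 (qq), so III-1 is Qq; III-3 is pigmented so carries Q and passed q to IV-1 (qq), so III-3 is Qq.
Every other individual is either homozygous by phenotype or has at least one consistent homozygous assignment, so the count is 2.

2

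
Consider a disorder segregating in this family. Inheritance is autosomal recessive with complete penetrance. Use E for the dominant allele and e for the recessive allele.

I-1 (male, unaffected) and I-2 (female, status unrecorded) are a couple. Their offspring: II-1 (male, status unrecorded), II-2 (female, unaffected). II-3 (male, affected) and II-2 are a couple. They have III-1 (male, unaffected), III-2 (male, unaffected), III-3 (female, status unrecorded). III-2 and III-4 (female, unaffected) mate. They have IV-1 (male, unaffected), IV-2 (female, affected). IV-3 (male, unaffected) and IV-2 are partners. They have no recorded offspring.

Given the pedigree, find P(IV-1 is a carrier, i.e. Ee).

III-2 is unaffected so carries E and received e from II-3 (ee), so III-2 is Ee.
III-4 is unaffected so carries E and passed e to IV-2 (ee), so III-4 is Ee.
Their cross gives offspring ratios 1/4 EE : 1/2 Ee : 1/4 ee. Conditioning on IV-1 being unaffected, P(Ee) = 1/2 / 3/4 = 2/3.

2/3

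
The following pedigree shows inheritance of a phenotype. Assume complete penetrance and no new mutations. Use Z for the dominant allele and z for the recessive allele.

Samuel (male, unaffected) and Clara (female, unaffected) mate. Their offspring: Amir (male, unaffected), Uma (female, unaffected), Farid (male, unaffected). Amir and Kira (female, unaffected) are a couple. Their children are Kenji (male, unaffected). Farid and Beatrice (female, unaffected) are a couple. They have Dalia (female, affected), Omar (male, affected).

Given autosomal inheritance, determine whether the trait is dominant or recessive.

recessive

Farid and Beatrice are both unaffected yet have an affected child Dalia. Under dominance, an affected child requires at least one affected parent, so the trait cannot be dominant.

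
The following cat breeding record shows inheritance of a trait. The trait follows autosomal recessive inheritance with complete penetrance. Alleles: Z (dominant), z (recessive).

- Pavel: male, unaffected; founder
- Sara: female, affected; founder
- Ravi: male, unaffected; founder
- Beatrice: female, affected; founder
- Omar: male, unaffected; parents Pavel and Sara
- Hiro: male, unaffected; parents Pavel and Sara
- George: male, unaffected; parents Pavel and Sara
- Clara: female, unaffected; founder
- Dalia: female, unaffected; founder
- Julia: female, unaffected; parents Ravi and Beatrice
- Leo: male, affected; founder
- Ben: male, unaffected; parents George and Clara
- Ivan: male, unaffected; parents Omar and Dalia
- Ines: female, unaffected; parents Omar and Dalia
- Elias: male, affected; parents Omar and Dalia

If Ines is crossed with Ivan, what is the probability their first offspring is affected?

Omar is unaffected so carries Z and received z from Sara (zz), so Omar is Zz.
Dalia is unaffected so carries Z and passed z to Elias (zz), so Dalia is Zz.
Ines is an unaffected offspring of Omar (Zz) × Dalia (Zz), whose cross gives 1/4 ZZ : 1/2 Zz : 1/4 zz; conditioning on being unaffected, Ines is ZZ with probability 1/3, Zz with probability 2/3.
Ivan is an unaffected offspring of Omar (Zz) × Dalia (Zz), whose cross gives 1/4 ZZ : 1/2 Zz : 1/4 zz; conditioning on being unaffected, Ivan is ZZ with probability 1/3, Zz with probability 2/3.
Summing over parental genotype combinations, P(offspring is affected) = 4/9·1/4 = 1/9.

1/9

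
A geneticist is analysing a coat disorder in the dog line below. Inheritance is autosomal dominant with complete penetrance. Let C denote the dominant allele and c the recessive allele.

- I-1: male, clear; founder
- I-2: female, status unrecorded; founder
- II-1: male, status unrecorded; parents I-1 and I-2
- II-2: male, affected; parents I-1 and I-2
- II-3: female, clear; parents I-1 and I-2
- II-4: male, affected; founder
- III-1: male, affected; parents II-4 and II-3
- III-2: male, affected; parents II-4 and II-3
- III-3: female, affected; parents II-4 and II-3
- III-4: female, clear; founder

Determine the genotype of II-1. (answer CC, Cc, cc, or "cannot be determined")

II-1's phenotype is unrecorded, and no parent or child forces a single allele at both positions; consistent genotype assignments exist with II-1 as Cc or cc.

cannot be determined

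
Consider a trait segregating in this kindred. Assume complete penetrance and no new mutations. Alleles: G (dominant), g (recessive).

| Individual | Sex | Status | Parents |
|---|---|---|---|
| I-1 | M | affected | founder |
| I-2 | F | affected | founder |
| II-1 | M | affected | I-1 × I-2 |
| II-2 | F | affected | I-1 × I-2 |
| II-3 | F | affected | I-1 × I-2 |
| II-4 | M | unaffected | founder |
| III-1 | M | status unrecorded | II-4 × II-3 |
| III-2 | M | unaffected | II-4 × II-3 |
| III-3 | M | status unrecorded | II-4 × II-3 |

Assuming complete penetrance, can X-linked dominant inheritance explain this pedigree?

Yes

A consistent assignment under X-linked dominant exists: I-1 X^G Y, I-2 X^G X^g, II-1 X^G Y, II-2 X^G X^G, II-3 X^G X^g, II-4 X^g Y, III-1 X^G Y, III-2 X^g Y, III-3 X^G Y.
In this assignment every recorded phenotype matches its genotype and every non-founder's genotype is obtainable from its parents' genotypes, so the pedigree is consistent.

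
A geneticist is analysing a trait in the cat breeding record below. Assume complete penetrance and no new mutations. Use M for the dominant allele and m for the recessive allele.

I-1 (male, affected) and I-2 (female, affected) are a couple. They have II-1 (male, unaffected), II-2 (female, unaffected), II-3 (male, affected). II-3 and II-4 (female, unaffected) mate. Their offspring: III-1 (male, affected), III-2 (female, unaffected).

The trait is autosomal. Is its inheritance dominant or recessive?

dominant

I-1 and I-2 are both affected yet have an unaffected child II-1. Under a recessive model two affected parents are homozygous and every child would be affected, so the trait cannot be recessive.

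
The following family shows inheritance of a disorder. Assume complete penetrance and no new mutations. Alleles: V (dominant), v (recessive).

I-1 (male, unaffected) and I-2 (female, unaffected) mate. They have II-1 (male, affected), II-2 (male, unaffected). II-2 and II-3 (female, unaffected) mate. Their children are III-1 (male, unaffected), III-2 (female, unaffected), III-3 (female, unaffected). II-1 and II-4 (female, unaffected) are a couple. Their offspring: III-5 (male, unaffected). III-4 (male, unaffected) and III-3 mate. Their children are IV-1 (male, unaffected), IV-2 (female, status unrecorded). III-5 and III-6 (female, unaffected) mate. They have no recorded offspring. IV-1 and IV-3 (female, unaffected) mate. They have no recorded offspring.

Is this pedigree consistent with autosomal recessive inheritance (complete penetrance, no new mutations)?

Yes

A consistent assignment under autosomal recessive exists: I-1 Vv, I-2 Vv, II-1 vv, II-2 VV, II-3 VV, II-4 VV, III-1 VV, III-2 VV, III-3 VV, III-4 VV, III-5 Vv, III-6 VV, IV-1 VV, IV-2 VV, IV-3 VV.
In this assignment every recorded phenotype matches its genotype and every non-founder's genotype is obtainable from its parents' genotypes, so the pedigree is consistent.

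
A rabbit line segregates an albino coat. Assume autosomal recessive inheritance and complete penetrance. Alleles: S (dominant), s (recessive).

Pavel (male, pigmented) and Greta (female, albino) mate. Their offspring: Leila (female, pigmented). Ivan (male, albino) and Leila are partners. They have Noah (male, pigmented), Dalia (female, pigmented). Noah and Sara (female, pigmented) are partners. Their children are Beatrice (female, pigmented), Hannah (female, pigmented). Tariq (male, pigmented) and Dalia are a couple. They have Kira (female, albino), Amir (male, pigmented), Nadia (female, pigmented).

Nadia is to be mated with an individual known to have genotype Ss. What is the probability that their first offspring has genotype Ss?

Tariq is pigmented so carries S and passed s to Kira (ss), so Tariq is Ss.
Dalia is pigmented so carries S and received s from Ivan (ss), so Dalia is Ss.
Nadia is a pigmented offspring of Tariq (Ss) × Dalia (Ss), whose cross gives 1/4 SS : 1/2 Ss : 1/4 ss; conditioning on being pigmented, Nadia is SS with probability 1/3, Ss with probability 2/3.
Summing over parental genotype combinations, P(offspring has genotype Ss) = 1/3·1/2 + 2/3·1/2 = 1/2.

1/2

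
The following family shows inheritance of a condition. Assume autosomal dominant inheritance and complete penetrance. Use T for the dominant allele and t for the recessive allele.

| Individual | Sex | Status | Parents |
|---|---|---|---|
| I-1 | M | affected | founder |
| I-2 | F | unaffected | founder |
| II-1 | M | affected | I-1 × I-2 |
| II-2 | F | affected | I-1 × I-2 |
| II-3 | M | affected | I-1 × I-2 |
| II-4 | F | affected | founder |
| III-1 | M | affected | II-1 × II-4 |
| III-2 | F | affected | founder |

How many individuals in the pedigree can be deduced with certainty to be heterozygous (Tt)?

3

Obligate heterozygotes: II-1 is affected so carries T and received t from I-2 (tt), so II-1 is Tt; II-2 is affected so carries T and received t from I-2 (tt), so II-2 is Tt; II-3 is affected so carries T and received t from I-2 (tt), so II-3 is Tt.
Every other individual is either homozygous by phenotype or has at least one consistent homozygous assignment, so the count is 3.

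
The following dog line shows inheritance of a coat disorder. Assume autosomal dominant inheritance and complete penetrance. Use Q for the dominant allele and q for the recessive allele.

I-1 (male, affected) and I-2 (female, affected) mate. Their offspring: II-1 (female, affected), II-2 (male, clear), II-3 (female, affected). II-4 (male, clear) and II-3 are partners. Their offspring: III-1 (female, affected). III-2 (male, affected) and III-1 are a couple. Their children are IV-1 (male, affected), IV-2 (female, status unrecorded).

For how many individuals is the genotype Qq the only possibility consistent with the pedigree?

Obligate heterozygotes: I-1 is affected so carries Q and passed q to II-2 (qq), so I-1 is Qq; I-2 is affected so carries Q and passed q to II-2 (qq), so I-2 is Qq; III-1 is affected so carries Q and received q from II-4 (qq), so III-1 is Qq.
Every other individual is either homozygous by phenotype or has at least one consistent homozygous assignment, so the count is 3.

3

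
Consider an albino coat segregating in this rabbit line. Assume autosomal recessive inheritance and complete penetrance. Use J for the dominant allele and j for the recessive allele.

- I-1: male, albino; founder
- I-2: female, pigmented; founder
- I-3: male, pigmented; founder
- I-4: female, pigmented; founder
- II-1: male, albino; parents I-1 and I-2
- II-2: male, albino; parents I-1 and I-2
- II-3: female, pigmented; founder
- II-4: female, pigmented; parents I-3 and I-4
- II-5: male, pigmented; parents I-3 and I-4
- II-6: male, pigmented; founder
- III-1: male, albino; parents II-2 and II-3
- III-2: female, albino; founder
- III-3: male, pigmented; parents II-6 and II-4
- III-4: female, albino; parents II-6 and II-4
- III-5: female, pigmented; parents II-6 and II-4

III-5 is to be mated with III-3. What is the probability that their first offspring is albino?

1/9

II-6 is pigmented so carries J and passed j to III-4 (jj), so II-6 is Jj.
II-4 is pigmented so carries J and passed j to III-4 (jj), so II-4 is Jj.
III-5 is a pigmented offspring of II-6 (Jj) × II-4 (Jj), whose cross gives 1/4 JJ : 1/2 Jj : 1/4 jj; conditioning on being pigmented, III-5 is JJ with probability 1/3, Jj with probability 2/3.
III-3 is a pigmented offspring of II-6 (Jj) × II-4 (Jj), whose cross gives 1/4 JJ : 1/2 Jj : 1/4 jj; conditioning on being pigmented, III-3 is JJ with probability 1/3, Jj with probability 2/3.
Summing over parental genotype combinations, P(offspring is albino) = 4/9·1/4 = 1/9.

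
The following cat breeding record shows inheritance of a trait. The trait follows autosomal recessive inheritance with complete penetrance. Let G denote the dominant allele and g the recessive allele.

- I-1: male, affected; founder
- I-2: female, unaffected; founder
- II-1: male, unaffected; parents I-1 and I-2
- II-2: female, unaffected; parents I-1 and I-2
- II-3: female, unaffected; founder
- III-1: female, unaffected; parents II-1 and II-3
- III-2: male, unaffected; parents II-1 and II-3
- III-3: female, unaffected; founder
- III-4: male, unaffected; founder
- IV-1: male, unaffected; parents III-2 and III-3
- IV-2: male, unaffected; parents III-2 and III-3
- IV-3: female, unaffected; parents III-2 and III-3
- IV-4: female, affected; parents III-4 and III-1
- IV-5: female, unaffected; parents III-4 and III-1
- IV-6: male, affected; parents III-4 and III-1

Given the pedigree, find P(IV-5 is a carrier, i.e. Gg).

2/3

III-4 is unaffected so carries G and passed g to IV-4 (gg), so III-4 is Gg.
III-1 is unaffected so carries G and passed g to IV-4 (gg), so III-1 is Gg.
Their cross gives offspring ratios 1/4 GG : 1/2 Gg : 1/4 gg. Conditioning on IV-5 being unaffected, P(Gg) = 1/2 / 3/4 = 2/3.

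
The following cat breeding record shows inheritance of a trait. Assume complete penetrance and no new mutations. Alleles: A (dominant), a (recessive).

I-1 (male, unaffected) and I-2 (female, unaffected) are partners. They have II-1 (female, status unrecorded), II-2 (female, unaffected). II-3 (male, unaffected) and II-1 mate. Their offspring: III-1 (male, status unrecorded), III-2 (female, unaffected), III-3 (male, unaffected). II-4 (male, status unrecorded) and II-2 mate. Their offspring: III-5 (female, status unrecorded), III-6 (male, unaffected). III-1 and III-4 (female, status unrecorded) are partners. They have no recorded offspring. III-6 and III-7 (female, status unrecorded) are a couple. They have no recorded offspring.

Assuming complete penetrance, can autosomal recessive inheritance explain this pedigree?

Yes

A consistent assignment under autosomal recessive exists: I-1 AA, I-2 AA, II-1 AA, II-2 AA, II-3 AA, II-4 AA, III-1 AA, III-2 AA, III-3 AA, III-4 AA, III-5 AA, III-6 AA, III-7 AA.
In this assignment every recorded phenotype matches its genotype and every non-founder's genotype is obtainable from its parents' genotypes, so the pedigree is consistent.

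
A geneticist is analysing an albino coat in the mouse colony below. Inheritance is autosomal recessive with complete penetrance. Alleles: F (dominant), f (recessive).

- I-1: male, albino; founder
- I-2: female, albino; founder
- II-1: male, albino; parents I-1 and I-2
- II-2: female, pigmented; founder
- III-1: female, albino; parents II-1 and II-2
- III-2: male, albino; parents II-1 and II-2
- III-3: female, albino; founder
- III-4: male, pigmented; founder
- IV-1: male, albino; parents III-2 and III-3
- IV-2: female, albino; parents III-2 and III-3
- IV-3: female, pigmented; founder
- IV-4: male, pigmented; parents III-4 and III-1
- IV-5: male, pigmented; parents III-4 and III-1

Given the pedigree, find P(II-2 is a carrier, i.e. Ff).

1

II-2 is pigmented so carries F and passed f to III-1 (ff), so II-2 is Ff, giving P(Ff) = 1.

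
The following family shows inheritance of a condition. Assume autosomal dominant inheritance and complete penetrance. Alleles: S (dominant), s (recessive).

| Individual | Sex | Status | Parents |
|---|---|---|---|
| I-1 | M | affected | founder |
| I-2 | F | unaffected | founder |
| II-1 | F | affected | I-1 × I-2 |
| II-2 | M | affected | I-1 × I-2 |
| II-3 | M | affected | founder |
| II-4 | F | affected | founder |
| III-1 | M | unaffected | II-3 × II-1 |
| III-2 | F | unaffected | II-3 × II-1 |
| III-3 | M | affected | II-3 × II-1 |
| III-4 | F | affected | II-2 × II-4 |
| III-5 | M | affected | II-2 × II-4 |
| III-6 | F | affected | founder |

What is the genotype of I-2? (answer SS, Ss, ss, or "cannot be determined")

I-2 is unaffected, so I-2 is ss.

ss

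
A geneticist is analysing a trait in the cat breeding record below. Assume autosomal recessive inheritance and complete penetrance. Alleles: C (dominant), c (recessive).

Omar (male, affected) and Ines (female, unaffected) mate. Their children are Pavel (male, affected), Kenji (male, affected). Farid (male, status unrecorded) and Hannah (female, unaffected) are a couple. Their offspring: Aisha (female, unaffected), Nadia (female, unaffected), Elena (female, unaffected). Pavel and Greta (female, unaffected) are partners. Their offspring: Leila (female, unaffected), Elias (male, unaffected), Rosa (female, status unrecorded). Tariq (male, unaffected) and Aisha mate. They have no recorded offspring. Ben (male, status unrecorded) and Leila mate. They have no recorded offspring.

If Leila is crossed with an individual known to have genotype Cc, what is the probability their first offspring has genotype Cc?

Leila is unaffected so carries C and received c from Pavel (cc), so Leila is Cc.
The cross gives 1/4 CC : 1/2 Cc : 1/4 cc, so P(offspring has genotype Cc) = 1/2.

1/2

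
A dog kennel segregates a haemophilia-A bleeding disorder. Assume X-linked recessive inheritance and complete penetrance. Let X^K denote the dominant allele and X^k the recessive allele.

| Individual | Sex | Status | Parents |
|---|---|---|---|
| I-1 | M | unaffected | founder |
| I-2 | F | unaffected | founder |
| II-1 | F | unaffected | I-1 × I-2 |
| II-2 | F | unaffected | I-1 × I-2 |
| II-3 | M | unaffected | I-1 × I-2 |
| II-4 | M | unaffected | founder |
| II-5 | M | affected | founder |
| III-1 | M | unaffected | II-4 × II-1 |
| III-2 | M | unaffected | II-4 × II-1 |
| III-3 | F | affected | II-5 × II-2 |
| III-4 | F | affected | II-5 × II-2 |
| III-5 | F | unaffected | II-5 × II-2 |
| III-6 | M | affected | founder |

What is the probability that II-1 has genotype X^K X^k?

I-1 is unaffected, so I-1 is X^K Y.
I-2 is unaffected so carries K and passed k to II-2 (X^K X^k, whose K came from I-1), so I-2 is X^K X^k.
Their cross gives offspring ratios 1/2 X^K X^K : 1/2 X^K X^k. Conditioning on II-1 being unaffected, P(X^K X^k) = 1/2 / 1 = 1/2 before taking II-1's own offspring into account.
II-4 is unaffected, so II-4 is X^K Y.
Now use II-1's offspring. Probability of each recorded status — unaffected son III-1: 1/2 if II-1 is X^K X^k, 1 if X^K X^K; unaffected son III-2: 1/2 if II-1 is X^K X^k, 1 if X^K X^K.
Bayes: P(X^K X^k) = 1/2·1/4 / (1/2·1/4 + 1/2·1) = 1/5.

1/5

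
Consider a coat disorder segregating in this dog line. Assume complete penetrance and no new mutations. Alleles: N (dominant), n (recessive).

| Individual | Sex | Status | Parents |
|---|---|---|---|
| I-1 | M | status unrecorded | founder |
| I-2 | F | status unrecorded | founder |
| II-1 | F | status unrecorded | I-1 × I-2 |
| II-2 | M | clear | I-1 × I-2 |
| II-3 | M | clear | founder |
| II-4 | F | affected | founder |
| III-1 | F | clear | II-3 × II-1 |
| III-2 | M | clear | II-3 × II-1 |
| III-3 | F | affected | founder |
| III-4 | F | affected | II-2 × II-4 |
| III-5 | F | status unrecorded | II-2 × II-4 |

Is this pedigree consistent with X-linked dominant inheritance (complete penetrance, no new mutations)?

Yes

A consistent assignment under X-linked dominant exists: I-1 X^N Y, I-2 X^N X^n, II-1 X^N X^n, II-2 X^n Y, II-3 X^n Y, II-4 X^N X^N, III-1 X^n X^n, III-2 X^n Y, III-3 X^N X^N, III-4 X^N X^n, III-5 X^N X^n.
In this assignment every recorded phenotype matches its genotype and every non-founder's genotype is obtainable from its parents' genotypes, so the pedigree is consistent.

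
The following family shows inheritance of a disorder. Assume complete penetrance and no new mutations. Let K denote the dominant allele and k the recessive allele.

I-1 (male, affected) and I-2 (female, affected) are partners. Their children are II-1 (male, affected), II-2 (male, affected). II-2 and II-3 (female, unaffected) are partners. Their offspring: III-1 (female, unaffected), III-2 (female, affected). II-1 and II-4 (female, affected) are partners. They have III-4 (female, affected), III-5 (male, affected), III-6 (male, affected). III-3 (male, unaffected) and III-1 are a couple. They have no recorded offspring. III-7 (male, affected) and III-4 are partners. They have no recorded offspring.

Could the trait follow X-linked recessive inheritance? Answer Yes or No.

Yes

A consistent assignment under X-linked recessive exists: I-1 X^k Y, I-2 X^k X^k, II-1 X^k Y, II-2 X^k Y, II-3 X^K X^k, II-4 X^k X^k, III-1 X^K X^k, III-2 X^k X^k, III-3 X^K Y, III-4 X^k X^k, III-5 X^k Y, III-6 X^k Y, III-7 X^k Y.
In this assignment every recorded phenotype matches its genotype and every non-founder's genotype is obtainable from its parents' genotypes, so the pedigree is consistent.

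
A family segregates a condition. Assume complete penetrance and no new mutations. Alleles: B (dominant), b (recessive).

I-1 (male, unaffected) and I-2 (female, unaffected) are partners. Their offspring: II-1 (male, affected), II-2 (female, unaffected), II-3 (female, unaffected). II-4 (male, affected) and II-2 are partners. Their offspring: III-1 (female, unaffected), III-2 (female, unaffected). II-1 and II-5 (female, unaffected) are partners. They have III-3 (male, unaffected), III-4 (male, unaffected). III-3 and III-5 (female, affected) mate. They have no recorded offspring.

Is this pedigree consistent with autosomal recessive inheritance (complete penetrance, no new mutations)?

A consistent assignment under autosomal recessive exists: I-1 Bb, I-2 Bb, II-1 bb, II-2 BB, II-3 BB, II-4 bb, II-5 BB, III-1 Bb, III-2 Bb, III-3 Bb, III-4 Bb, III-5 bb.
In this assignment every recorded phenotype matches its genotype and every non-founder's genotype is obtainable from its parents' genotypes, so the pedigree is consistent.

Yes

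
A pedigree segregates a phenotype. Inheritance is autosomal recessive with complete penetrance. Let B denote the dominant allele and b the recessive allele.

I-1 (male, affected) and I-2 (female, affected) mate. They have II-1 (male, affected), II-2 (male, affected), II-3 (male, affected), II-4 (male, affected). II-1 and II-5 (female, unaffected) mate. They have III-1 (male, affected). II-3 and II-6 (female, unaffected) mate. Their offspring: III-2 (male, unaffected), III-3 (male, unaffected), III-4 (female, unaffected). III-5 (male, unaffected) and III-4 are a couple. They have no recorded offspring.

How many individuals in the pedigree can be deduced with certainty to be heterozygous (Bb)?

Obligate heterozygotes: II-5 is unaffected so carries B and passed b to III-1 (bb), so II-5 is Bb; III-2 is unaffected so carries B and received b from II-3 (bb), so III-2 is Bb; III-3 is unaffected so carries B and received b from II-3 (bb), so III-3 is Bb; III-4 is unaffected so carries B and received b from II-3 (bb), so III-4 is Bb.
Every other individual is either homozygous by phenotype or has at least one consistent homozygous assignment, so the count is 4.

4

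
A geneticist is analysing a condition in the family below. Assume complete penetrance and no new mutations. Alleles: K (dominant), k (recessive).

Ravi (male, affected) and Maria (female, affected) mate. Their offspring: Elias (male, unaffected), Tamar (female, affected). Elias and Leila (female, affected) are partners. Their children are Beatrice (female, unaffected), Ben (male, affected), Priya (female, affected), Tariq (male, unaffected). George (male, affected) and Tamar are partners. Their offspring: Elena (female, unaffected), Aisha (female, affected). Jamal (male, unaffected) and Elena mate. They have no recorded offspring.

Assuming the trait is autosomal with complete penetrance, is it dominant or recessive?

Ravi and Maria are both affected yet have an unaffected child Elias. Under a recessive model two affected parents are homozygous and every child would be affected, so the trait cannot be recessive.

dominant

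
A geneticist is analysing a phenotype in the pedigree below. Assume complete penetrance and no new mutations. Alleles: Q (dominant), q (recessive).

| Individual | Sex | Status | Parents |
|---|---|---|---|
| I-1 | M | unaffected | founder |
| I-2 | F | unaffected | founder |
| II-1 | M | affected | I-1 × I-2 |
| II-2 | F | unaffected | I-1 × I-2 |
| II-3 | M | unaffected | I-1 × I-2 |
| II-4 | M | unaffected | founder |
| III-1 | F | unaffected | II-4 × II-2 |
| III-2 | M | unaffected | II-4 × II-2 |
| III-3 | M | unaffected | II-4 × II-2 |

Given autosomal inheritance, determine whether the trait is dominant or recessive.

recessive

I-1 and I-2 are both unaffected yet have an affected child II-1. Under dominance, an affected child requires at least one affected parent, so the trait cannot be dominant.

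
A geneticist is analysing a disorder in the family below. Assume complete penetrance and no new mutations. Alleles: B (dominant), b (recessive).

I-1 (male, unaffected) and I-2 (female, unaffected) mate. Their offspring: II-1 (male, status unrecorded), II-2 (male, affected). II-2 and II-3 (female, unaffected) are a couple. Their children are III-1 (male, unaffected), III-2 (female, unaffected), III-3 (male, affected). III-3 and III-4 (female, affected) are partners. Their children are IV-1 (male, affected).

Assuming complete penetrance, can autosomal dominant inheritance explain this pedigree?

No

Under autosomal dominant, II-2 (affected, male) cannot arise from I-1 (unaffected) × I-2 (unaffected).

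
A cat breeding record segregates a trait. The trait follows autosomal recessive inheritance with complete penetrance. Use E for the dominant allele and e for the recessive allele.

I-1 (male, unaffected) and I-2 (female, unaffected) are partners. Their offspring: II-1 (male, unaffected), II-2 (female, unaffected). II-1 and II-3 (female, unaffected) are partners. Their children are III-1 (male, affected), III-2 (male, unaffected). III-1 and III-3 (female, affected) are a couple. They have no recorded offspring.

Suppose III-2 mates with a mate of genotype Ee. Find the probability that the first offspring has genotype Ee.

1/2

II-1 is unaffected so carries E and passed e to III-1 (ee), so II-1 is Ee.
II-3 is unaffected so carries E and passed e to III-1 (ee), so II-3 is Ee.
III-2 is an unaffected offspring of II-1 (Ee) × II-3 (Ee), whose cross gives 1/4 EE : 1/2 Ee : 1/4 ee; conditioning on being unaffected, III-2 is EE with probability 1/3, Ee with probability 2/3.
Summing over parental genotype combinations, P(offspring has genotype Ee) = 1/3·1/2 + 2/3·1/2 = 1/2.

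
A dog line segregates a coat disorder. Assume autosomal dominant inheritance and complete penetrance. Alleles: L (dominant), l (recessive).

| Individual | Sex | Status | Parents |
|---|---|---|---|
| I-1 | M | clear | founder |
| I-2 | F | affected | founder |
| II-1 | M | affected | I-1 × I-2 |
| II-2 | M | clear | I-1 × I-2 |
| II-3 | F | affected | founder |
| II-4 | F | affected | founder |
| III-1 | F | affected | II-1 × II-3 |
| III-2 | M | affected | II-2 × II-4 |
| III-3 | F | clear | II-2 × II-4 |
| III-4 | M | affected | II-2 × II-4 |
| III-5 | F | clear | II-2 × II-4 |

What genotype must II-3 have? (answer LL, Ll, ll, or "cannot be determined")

II-3's phenotype allows LL or Ll, and no parent or child forces a single allele at both positions; consistent genotype assignments exist with II-3 as LL or Ll.

cannot be determined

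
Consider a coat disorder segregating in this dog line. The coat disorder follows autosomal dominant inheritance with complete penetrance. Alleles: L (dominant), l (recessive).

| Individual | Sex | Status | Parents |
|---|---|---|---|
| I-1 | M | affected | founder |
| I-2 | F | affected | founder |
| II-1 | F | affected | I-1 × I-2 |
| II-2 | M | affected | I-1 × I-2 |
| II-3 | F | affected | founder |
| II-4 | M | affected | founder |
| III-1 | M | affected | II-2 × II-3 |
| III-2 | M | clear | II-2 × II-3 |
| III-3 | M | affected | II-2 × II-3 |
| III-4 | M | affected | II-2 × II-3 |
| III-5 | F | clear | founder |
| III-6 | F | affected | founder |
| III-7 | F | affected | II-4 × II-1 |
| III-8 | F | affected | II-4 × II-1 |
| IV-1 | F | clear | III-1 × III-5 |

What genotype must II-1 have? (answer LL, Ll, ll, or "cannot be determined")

II-1's phenotype allows LL or Ll, and no parent or child forces a single allele at both positions; consistent genotype assignments exist with II-1 as LL or Ll.

cannot be determined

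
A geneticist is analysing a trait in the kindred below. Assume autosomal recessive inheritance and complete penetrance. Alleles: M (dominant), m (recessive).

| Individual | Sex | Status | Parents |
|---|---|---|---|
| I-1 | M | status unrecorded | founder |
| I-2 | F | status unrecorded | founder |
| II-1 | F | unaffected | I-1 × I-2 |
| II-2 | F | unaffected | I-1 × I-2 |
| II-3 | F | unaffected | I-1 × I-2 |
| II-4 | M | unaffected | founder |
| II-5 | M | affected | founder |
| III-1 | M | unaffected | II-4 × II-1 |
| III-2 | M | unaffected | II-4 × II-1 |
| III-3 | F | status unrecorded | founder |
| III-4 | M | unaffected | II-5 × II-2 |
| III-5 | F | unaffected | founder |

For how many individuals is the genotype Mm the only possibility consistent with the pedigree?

1

Obligate heterozygotes: III-4 is unaffected so carries M and received m from II-5 (mm), so III-4 is Mm.
Every other individual is either homozygous by phenotype or has at least one consistent homozygous assignment, so the count is 1.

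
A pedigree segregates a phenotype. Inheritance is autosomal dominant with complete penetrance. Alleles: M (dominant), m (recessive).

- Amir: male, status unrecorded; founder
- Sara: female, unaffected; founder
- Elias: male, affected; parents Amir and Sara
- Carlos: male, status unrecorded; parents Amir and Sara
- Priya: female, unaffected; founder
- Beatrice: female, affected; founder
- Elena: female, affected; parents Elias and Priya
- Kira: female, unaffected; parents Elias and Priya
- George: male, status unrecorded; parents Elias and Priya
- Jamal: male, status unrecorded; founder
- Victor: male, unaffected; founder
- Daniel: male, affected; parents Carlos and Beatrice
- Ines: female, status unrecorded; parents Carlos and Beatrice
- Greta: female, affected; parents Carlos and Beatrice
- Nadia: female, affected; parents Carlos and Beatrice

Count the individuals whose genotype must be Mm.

Obligate heterozygotes: Elias is affected so carries M and received m from Sara (mm), so Elias is Mm; Elena is affected so carries M and received m from Priya (mm), so Elena is Mm.
Every other individual is either homozygous by phenotype or has at least one consistent homozygous assignment, so the count is 2.

2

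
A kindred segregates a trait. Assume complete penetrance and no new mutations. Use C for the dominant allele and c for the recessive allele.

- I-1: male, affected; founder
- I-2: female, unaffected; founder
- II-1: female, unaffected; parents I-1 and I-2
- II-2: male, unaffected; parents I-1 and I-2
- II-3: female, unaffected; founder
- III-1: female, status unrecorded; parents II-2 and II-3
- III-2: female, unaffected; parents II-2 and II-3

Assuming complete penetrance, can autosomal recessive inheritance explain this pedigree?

Yes

A consistent assignment under autosomal recessive exists: I-1 cc, I-2 CC, II-1 Cc, II-2 Cc, II-3 CC, III-1 CC, III-2 CC.
In this assignment every recorded phenotype matches its genotype and every non-founder's genotype is obtainable from its parents' genotypes, so the pedigree is consistent.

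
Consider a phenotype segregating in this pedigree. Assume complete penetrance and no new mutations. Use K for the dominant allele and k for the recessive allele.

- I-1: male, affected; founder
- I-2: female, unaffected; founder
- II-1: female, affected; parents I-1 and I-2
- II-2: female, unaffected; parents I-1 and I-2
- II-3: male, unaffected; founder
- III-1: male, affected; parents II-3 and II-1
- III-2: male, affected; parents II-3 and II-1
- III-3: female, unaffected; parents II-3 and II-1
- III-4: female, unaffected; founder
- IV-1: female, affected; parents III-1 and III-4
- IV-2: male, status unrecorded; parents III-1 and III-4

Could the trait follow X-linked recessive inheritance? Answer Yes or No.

A consistent assignment under X-linked recessive exists: I-1 X^k Y, I-2 X^K X^k, II-1 X^k X^k, II-2 X^K X^k, II-3 X^K Y, III-1 X^k Y, III-2 X^k Y, III-3 X^K X^k, III-4 X^K X^k, IV-1 X^k X^k, IV-2 X^K Y.
In this assignment every recorded phenotype matches its genotype and every non-founder's genotype is obtainable from its parents' genotypes, so the pedigree is consistent.

Yes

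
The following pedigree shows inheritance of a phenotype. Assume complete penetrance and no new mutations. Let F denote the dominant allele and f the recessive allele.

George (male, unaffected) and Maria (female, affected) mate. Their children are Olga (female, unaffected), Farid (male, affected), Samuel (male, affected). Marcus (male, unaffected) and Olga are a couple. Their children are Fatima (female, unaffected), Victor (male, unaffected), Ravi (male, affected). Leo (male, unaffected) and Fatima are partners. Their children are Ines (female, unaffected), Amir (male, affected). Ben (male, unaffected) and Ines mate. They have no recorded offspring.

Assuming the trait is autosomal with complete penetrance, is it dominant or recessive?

Marcus and Olga are both unaffected yet have an affected child Ravi. Under dominance, an affected child requires at least one affected parent, so the trait cannot be dominant.

recessive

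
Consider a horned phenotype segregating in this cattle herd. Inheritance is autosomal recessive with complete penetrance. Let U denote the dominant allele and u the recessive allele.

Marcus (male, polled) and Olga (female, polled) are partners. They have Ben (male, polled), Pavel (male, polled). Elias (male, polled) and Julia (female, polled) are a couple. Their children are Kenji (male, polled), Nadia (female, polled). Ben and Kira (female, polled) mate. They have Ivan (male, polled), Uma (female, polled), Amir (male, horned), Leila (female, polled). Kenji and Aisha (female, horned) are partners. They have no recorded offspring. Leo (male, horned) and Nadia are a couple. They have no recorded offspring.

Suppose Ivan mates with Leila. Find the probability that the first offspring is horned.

1/9

Ben is polled so carries U and passed u to Amir (uu), so Ben is Uu.
Kira is polled so carries U and passed u to Amir (uu), so Kira is Uu.
Ivan is a polled offspring of Ben (Uu) × Kira (Uu), whose cross gives 1/4 UU : 1/2 Uu : 1/4 uu; conditioning on being polled, Ivan is UU with probability 1/3, Uu with probability 2/3.
Leila is a polled offspring of Ben (Uu) × Kira (Uu), whose cross gives 1/4 UU : 1/2 Uu : 1/4 uu; conditioning on being polled, Leila is UU with probability 1/3, Uu with probability 2/3.
Summing over parental genotype combinations, P(offspring is horned) = 4/9·1/4 = 1/9.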